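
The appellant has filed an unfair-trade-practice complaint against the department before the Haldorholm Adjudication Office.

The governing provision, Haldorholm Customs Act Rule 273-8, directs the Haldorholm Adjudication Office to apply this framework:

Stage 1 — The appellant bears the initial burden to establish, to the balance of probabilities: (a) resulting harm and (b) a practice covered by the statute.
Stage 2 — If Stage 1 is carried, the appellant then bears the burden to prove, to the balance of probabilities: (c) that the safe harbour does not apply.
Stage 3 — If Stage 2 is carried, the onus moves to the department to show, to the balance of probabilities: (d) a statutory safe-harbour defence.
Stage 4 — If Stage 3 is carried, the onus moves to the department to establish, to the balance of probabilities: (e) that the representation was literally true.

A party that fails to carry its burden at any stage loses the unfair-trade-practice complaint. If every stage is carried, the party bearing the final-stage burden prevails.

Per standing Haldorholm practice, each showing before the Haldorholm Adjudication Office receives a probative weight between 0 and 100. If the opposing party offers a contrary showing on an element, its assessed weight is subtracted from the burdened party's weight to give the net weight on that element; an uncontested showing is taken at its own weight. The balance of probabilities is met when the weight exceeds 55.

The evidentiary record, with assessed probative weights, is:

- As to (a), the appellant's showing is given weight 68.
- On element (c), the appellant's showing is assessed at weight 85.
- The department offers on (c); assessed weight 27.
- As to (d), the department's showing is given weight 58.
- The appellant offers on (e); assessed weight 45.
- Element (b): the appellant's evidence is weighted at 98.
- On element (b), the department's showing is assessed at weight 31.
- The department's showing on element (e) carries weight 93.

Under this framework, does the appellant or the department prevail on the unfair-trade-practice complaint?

Stage 1 (appellant, the balance of probabilities, weight exceeds 55): (a) 68 > 55 — meets; (b) net 98−31=67 > 55 — meets.
  All elements met. The appellant retains the burden for Stage 2.
Stage 2 (appellant, the balance of probabilities, weight exceeds 55): (c) net 85−27=58 > 55 — meets.
  All elements met. The burden passes to the department.
Stage 3 (department, the balance of probabilities, weight exceeds 55): (d) 58 > 55 — meets.
  Stage 3 carried; the burden remains with the department.
Stage 4 (department, the balance of probabilities, weight exceeds 55): (e) net 93−45=48 ≤ 55 — fails.
  Not every element is met, so the department fails to carry Stage 4.
The appellant prevails.

appellant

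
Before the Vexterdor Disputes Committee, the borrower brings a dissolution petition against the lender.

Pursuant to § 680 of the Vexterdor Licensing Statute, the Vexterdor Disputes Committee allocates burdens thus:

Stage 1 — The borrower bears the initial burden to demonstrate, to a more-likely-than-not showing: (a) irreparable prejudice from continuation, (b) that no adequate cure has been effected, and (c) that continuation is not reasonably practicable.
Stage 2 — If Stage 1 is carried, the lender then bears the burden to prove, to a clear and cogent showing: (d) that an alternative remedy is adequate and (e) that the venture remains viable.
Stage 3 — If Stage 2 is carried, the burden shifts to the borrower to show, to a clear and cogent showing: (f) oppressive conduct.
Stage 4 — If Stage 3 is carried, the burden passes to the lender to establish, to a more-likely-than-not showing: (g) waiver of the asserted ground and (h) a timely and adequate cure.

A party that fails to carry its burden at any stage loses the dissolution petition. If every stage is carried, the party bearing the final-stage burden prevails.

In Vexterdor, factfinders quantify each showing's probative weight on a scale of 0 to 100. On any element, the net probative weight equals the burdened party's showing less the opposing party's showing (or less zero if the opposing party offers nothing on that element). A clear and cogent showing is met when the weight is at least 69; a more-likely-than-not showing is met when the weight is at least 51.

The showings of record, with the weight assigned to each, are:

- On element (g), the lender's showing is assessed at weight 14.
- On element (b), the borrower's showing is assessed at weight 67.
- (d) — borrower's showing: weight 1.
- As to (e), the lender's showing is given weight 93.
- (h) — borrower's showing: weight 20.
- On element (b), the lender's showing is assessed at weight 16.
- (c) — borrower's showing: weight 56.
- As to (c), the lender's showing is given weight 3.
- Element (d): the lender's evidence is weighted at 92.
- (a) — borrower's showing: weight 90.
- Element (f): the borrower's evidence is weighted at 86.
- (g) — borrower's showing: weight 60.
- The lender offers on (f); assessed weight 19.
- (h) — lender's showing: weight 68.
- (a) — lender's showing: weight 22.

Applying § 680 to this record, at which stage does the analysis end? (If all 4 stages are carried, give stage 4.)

stage 3

At Stage 1 the borrower must meet a more-likely-than-not showing (weight is at least 51): on (a) the weight is 90 less the opposing 22 gives net 68, which does reach 51, so (a) meets the standard; on (b) the weight is 67 less the opposing 16 gives net 51, which does reach 51, so (b) meets the standard; on (c) the weight is 56 less the opposing 3 gives net 53, which does reach 51, so (c) meets the standard.
  All elements met. The burden passes to the lender.
At Stage 2 the lender must meet a clear and cogent showing (weight is at least 69): on (d) the weight is 92 less the opposing 1 gives net 91, which does reach 69, so (d) meets the standard; on (e) the weight is 93, ≥ 69, so (e) meets the standard.
  Stage 2 carried; the burden shifts to the borrower.
At Stage 3 the borrower must meet a clear and cogent showing (weight is at least 69): on (f) the weight is 86 less the opposing 19 gives net 67, which does not reach 69, so (f) does not meet the standard.
  Not every element is met, so the borrower fails to carry Stage 3.
The lender prevails.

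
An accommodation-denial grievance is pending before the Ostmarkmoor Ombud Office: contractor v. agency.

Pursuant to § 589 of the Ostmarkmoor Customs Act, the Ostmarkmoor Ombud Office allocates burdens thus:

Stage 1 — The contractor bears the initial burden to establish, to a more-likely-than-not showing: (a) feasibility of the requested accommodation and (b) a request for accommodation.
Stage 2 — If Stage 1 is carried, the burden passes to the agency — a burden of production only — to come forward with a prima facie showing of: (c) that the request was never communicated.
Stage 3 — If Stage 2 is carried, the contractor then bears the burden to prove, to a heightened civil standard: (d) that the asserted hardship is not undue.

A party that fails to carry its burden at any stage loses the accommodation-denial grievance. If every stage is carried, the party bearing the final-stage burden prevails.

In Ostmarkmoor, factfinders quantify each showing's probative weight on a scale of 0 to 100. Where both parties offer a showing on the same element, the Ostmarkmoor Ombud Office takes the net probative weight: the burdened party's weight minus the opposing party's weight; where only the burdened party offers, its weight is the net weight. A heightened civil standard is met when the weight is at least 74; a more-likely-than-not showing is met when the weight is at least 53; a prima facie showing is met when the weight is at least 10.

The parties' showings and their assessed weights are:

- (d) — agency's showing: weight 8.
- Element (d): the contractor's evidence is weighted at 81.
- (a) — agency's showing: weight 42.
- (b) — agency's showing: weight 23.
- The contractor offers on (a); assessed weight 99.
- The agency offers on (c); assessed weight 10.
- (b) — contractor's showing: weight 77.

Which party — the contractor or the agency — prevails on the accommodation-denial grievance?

agency

At Stage 1 the contractor must meet a more-likely-than-not showing (weight is at least 53): on (a) the weight is 99 less the opposing 42 gives net 57, which does reach 53, so (a) meets the standard; on (b) the weight is 77 less the opposing 23 gives net 54, which does reach 53, so (b) meets the standard.
  The contractor carries Stage 1; the agency now bears the burden.
At Stage 2 the agency must meet a prima facie showing (weight is at least 10): on (c) the weight is 10, which does reach 10, so (c) meets the standard.
  Stage 2 is satisfied; the onus moves to the contractor.
At Stage 3 the contractor must meet a heightened civil standard (weight is at least 74): on (d) the weight is 81 less the opposing 8 gives net 73, which does not reach 74, so (d) does not meet the standard.
  Stage 3 not carried; the contractor fails its burden.
The agency prevails.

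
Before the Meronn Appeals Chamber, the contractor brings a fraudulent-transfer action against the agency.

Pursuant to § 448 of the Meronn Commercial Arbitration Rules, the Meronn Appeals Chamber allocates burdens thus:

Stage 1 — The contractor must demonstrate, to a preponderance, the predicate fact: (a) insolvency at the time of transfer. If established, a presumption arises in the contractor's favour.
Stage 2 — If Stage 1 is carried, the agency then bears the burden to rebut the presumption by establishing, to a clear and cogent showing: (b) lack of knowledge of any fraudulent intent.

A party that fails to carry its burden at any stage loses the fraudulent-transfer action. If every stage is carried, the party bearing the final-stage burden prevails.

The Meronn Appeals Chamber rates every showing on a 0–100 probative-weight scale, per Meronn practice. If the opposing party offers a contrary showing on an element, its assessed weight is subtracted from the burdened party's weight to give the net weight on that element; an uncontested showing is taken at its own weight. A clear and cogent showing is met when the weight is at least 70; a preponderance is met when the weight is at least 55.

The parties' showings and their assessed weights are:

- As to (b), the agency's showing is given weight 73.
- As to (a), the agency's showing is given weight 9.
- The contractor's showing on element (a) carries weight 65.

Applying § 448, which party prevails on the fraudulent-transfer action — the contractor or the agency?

At Stage 1 the contractor must meet a preponderance (weight is at least 55): on (a) the weight is 65 less the opposing 9 gives net 56, ≥ 55, so (a) meets the standard.
  All elements met. The burden passes to the agency.
At Stage 2 the agency must meet a clear and cogent showing (weight is at least 70): on (b) the weight is 73, ≥ 70, so (b) meets the standard.
  Stage 2 carried; the final stage is satisfied.
All stages carried — the agency prevails.

agency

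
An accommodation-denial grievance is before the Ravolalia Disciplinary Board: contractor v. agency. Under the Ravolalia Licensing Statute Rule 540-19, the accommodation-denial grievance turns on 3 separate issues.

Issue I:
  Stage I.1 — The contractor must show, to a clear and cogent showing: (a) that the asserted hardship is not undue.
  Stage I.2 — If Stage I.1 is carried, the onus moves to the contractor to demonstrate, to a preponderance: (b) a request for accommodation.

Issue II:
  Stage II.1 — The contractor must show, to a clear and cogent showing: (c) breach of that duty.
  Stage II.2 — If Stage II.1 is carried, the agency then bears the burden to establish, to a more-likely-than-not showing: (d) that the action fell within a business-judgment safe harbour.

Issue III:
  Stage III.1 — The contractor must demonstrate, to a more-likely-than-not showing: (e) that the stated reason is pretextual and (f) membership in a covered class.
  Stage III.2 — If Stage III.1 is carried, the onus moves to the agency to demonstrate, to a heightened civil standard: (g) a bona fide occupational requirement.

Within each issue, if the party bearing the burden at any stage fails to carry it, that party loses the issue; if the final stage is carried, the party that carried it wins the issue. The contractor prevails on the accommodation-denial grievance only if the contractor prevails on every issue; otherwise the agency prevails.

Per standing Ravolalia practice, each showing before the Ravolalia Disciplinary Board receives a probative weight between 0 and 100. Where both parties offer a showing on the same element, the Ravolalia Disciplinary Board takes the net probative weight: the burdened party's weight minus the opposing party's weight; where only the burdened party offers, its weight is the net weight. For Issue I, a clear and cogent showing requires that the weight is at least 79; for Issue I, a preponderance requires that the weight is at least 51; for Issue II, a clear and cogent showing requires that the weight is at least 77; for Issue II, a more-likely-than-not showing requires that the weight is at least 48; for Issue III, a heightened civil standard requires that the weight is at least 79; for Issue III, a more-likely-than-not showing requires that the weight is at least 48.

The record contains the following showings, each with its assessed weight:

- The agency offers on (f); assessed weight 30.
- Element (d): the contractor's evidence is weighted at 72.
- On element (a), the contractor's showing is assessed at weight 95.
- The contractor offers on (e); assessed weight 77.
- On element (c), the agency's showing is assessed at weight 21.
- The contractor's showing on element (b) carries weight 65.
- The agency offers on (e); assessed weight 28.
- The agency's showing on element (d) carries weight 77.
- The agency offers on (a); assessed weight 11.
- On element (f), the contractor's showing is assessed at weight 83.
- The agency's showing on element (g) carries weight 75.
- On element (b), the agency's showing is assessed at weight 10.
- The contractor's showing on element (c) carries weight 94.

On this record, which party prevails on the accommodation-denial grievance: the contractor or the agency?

— Issue I —
Stage I.1 — burden on contractor; standard: a clear and cogent showing (weight is at least 79).
    (a): 95 − 11 = 84 ≥ 79 [met]
  All elements met. The contractor retains the burden for Stage I.2.
Stage I.2 — burden on contractor; standard: a preponderance (weight is at least 51).
    (b): 65 − 10 = 55 ≥ 51 [met]
  All elements met at the final stage.
Every stage carried; the contractor prevails on this issue.
— Issue II —
Stage II.1 (contractor, a clear and cogent showing, weight is at least 77): (c) net 94−21=73 < 77 — fails.
  Stage II.1 not carried; the contractor fails its burden.
The analysis ends at Stage II.1; the agency prevails on this issue.
— Issue III —
At Stage III.1 the contractor must meet a more-likely-than-not showing (weight is at least 48): on (e) the weight is 77 less the opposing 28 gives net 49, ≥ 48, so (e) meets the standard; on (f) the weight is 83 less the opposing 30 gives net 53, which does reach 48, so (f) meets the standard.
  Stage III.1 carried; the burden shifts to the agency.
At Stage III.2 the agency must meet a heightened civil standard (weight is at least 79): on (g) the weight is 75, which does not reach 79, so (g) does not meet the standard.
  Not every element is met, so the agency fails to carry Stage III.2.
The analysis ends at Stage III.2; the contractor prevails on this issue.
Per-issue: Issue I → contractor; Issue II → agency; Issue III → contractor. The contractor must prevail on every issue; overall, the agency prevails.

agency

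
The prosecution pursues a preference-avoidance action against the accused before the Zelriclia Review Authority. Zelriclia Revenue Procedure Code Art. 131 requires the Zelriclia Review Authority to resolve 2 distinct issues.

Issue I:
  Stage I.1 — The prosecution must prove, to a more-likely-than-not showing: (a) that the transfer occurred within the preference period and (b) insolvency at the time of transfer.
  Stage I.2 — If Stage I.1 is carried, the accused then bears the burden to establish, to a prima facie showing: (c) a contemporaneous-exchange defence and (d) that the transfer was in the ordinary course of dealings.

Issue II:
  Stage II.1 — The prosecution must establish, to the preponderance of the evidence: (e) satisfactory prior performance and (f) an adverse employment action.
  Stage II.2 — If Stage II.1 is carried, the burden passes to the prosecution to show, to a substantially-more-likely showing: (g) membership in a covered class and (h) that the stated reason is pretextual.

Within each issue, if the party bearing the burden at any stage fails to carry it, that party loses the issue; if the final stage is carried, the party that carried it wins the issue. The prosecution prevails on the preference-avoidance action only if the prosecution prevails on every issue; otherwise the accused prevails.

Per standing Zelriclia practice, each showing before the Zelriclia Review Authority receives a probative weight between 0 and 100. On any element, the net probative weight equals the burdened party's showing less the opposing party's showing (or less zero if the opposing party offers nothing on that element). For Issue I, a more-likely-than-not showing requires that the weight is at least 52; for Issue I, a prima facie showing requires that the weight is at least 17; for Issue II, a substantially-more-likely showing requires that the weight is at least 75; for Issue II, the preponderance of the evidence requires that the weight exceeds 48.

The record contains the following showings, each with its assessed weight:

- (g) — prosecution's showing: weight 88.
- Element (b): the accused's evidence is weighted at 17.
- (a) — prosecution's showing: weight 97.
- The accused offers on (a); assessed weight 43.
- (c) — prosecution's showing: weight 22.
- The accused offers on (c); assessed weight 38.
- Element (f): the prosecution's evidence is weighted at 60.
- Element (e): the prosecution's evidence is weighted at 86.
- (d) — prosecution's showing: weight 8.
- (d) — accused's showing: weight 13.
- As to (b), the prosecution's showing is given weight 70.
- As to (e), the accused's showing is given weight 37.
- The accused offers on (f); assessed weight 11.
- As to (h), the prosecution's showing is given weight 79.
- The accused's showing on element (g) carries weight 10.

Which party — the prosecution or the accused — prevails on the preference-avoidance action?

— Issue I —
At Stage I.1 the prosecution must meet a more-likely-than-not showing (weight is at least 52): on (a) the weight is 97 less the opposing 43 gives net 54, which does reach 52, so (a) meets the standard; on (b) the weight is 70 less the opposing 17 gives net 53, which does reach 52, so (b) meets the standard.
  Stage I.1 is satisfied; the onus moves to the accused.
At Stage I.2 the accused must meet a prima facie showing (weight is at least 17): on (c) the weight is 38 less the opposing 22 gives net 16, which does not reach 17, so (c) does not meet the standard; on (d) the weight is 13 less the opposing 8 gives net 5, which does not reach 17, so (d) does not meet the standard.
  The accused does not carry Stage I.2.
The prosecution prevails on this issue.
— Issue II —
Stage II.1 (prosecution, the preponderance of the evidence, weight exceeds 48): (e) net 86−37=49 > 48 — meets; (f) net 60−11=49 > 48 — meets.
  Stage II.1 carried; the burden remains with the prosecution.
Stage II.2 (prosecution, a substantially-more-likely showing, weight is at least 75): (g) net 88−10=78 ≥ 75 — meets; (h) 79 ≥ 75 — meets.
  All elements met at the final stage.
Every stage carried; the prosecution prevails on this issue.
Per-issue: Issue I → prosecution; Issue II → prosecution. The prosecution must prevail on every issue; overall, the prosecution prevails.

prosecution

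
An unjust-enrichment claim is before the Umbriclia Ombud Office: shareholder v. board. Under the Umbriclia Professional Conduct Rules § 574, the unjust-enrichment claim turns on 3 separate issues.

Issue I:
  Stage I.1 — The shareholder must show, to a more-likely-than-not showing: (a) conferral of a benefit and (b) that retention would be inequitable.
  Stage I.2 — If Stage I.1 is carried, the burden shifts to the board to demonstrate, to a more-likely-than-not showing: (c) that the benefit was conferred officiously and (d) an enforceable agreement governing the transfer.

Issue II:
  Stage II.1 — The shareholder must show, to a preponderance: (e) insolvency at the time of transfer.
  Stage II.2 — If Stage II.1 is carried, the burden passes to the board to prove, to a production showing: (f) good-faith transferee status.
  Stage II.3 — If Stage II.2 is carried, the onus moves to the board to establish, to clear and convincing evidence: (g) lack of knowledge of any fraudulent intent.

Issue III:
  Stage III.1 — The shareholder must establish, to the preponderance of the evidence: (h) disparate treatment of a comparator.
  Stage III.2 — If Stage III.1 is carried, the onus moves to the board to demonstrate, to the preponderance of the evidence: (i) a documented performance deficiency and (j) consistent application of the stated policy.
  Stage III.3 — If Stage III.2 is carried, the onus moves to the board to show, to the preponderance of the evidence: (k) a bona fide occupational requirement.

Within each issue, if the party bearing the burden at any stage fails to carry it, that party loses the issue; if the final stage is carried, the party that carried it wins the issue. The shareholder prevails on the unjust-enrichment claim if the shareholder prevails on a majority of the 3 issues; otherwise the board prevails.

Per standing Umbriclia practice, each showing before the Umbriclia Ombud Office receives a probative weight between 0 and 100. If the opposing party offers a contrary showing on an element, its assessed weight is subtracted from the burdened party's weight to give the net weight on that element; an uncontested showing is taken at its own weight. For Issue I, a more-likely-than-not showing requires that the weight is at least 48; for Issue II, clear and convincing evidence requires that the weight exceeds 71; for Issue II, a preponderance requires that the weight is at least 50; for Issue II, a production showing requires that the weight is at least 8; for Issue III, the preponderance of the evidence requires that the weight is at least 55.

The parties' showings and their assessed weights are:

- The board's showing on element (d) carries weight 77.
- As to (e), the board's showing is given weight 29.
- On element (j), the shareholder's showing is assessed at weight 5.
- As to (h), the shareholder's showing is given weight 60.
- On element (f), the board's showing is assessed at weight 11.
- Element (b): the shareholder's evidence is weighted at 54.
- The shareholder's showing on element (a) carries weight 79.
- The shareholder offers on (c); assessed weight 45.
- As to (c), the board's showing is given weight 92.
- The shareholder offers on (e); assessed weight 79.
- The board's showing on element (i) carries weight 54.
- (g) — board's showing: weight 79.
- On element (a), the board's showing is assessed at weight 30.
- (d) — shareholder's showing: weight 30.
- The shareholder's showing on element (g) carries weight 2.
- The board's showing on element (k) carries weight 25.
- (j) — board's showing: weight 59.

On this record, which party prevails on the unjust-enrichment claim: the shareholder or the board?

shareholder

— Issue I —
At Stage I.1 the shareholder must meet a more-likely-than-not showing (weight is at least 48): on (a) the weight is 79 less the opposing 30 gives net 49, ≥ 48, so (a) meets the standard; on (b) the weight is 54, which does reach 48, so (b) meets the standard.
  Stage I.1 carried; the burden shifts to the board.
At Stage I.2 the board must meet a more-likely-than-not showing (weight is at least 48): on (c) the weight is 92 less the opposing 45 gives net 47, < 48, so (c) does not meet the standard; on (d) the weight is 77 less the opposing 30 gives net 47, which does not reach 48, so (d) does not meet the standard.
  Not every element is met, so the board fails to carry Stage I.2.
So the shareholder prevails on this issue.
— Issue II —
At Stage II.1 the shareholder must meet a preponderance (weight is at least 50): on (e) the weight is 79 less the opposing 29 gives net 50, which does reach 50, so (e) meets the standard.
  Stage II.1 carried; the burden shifts to the board.
At Stage II.2 the board must meet a production showing (weight is at least 8): on (f) the weight is 11, which does reach 8, so (f) meets the standard.
  Stage II.2 carried; the burden remains with the board.
At Stage II.3 the board must meet clear and convincing evidence (weight exceeds 71): on (g) the weight is 79 less the opposing 2 gives net 77, which does exceed 71, so (g) meets the standard.
  Stage II.3 carried; the final stage is satisfied.
With every stage satisfied, the board prevails on this issue.
— Issue III —
Stage III.1 — burden on shareholder; standard: the preponderance of the evidence (weight is at least 55).
    (h): 60 ≥ 55 [met]
  Stage III.1 carried; the burden shifts to the board.
Stage III.2 — burden on board; standard: the preponderance of the evidence (weight is at least 55).
    (i): 54 < 55 [not met]
    (j): 59 − 5 = 54 < 55 [not met]
  Stage III.2 not carried; the board fails its burden.
The shareholder prevails on this issue.
Per-issue: Issue I → shareholder; Issue II → board; Issue III → shareholder. The shareholder must prevail on a majority of issues; overall, the shareholder prevails.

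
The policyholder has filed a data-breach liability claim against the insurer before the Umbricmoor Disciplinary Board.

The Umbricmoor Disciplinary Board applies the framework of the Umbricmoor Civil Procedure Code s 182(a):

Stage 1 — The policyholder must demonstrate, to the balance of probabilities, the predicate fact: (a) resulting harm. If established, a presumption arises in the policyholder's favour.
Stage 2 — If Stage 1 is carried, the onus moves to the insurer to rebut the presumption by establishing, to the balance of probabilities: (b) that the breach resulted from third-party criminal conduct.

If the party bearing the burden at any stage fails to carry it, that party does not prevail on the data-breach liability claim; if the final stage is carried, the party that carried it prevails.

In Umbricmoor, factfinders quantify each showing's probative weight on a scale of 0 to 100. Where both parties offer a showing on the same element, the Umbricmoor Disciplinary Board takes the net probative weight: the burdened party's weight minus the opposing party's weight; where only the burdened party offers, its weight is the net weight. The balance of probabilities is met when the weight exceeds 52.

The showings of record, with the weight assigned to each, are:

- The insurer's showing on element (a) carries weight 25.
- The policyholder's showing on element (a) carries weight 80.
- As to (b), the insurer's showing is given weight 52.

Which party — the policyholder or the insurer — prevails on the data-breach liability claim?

policyholder

Stage 1 (policyholder, the balance of probabilities, weight exceeds 52): (a) net 80−25=55 > 52 — meets.
  Stage 1 carried; the burden shifts to the insurer.
Stage 2 (insurer, the balance of probabilities, weight exceeds 52): (b) 52 ≤ 52 — fails.
  Stage 2 not carried; the insurer fails its burden.
So the policyholder prevails.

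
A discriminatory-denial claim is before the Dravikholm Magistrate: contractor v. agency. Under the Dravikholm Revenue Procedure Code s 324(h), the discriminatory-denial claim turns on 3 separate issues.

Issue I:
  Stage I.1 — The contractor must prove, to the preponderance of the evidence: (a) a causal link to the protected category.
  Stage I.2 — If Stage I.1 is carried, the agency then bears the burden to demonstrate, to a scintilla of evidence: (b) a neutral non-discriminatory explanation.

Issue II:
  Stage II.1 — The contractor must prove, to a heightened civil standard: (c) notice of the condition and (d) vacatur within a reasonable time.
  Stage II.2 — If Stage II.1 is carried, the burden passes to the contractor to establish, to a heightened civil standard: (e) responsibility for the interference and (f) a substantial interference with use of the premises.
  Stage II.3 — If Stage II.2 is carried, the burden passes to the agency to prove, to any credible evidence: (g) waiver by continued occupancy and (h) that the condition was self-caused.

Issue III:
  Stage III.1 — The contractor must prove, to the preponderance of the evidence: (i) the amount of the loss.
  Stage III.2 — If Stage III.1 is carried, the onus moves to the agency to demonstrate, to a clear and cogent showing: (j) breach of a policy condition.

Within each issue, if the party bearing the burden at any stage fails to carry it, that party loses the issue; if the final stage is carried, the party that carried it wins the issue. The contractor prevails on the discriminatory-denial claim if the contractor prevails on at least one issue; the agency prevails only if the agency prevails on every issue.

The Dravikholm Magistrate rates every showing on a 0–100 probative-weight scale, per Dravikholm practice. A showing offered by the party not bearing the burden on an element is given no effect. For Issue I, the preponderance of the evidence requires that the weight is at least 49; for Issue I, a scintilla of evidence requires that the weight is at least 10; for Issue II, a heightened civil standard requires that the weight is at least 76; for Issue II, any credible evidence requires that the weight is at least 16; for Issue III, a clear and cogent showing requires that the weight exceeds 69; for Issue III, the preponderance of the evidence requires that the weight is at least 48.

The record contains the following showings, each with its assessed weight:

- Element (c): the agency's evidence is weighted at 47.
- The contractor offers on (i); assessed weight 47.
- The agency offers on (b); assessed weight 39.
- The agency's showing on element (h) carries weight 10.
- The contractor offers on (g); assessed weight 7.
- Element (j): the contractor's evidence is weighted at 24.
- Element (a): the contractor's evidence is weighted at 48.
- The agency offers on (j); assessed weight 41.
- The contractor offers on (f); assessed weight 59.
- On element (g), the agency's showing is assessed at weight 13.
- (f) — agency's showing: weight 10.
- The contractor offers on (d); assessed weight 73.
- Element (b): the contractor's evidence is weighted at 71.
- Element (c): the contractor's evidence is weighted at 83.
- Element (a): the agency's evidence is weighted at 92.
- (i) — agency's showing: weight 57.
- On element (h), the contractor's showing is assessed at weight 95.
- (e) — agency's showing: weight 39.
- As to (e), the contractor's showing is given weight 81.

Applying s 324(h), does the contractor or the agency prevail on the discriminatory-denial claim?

agency

— Issue I —
At Stage I.1 the contractor must meet the preponderance of the evidence (weight is at least 49): on (a) the weight is 48 (the agency's 92 is given no effect), < 49, so (a) does not meet the standard.
  Stage I.1 not carried; the contractor fails its burden.
The analysis ends at Stage I.1; the agency prevails on this issue.
— Issue II —
Stage II.1 (contractor, a heightened civil standard, weight is at least 76): (c) 83 (agency's 47 disregarded) ≥ 76 — meets; (d) 73 < 76 — fails.
  The contractor does not carry Stage II.1.
The analysis ends at Stage II.1; the agency prevails on this issue.
— Issue III —
Stage III.1 — burden on contractor; standard: the preponderance of the evidence (weight is at least 48).
    (i): 47 (agency's 57 disregarded) < 48 [not met]
  Not every element is met, so the contractor fails to carry Stage III.1.
So the agency prevails on this issue.
Per-issue: Issue I → agency; Issue II → agency; Issue III → agency. The contractor must prevail on at least one issue; overall, the agency prevails.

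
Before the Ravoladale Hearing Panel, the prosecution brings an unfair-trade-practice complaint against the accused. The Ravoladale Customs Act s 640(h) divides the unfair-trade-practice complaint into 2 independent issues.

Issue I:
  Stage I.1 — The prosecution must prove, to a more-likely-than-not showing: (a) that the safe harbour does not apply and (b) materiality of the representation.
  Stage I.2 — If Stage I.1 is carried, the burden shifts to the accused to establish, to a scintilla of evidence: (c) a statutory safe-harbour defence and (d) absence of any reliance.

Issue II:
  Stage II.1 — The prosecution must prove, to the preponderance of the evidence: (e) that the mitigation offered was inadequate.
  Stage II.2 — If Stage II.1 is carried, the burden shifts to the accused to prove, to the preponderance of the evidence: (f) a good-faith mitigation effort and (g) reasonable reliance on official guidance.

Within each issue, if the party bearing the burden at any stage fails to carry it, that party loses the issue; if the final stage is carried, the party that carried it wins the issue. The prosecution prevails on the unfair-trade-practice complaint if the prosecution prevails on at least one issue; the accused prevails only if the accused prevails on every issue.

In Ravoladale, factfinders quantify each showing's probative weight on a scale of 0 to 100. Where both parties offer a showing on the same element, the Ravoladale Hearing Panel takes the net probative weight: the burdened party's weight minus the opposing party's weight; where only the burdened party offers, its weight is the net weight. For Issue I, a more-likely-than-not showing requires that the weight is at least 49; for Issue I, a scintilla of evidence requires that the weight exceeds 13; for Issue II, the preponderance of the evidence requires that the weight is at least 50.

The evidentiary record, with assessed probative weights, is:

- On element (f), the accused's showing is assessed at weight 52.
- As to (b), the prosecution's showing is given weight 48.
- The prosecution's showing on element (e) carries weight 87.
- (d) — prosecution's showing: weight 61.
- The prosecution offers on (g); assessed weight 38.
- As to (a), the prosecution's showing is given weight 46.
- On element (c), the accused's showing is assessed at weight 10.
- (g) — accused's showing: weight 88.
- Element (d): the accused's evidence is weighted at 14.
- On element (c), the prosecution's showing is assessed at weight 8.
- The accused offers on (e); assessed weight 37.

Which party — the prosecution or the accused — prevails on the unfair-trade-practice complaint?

— Issue I —
Stage I.1 — burden on prosecution; standard: a more-likely-than-not showing (weight is at least 49).
    (a): 46 < 49 [not met]
    (b): 48 < 49 [not met]
  Not every element is met, so the prosecution fails to carry Stage I.1.
So the accused prevails on this issue.
— Issue II —
Stage II.1 — burden on prosecution; standard: the preponderance of the evidence (weight is at least 50).
    (e): 87 − 37 = 50 ≥ 50 [met]
  Stage II.1 carried; the burden shifts to the accused.
Stage II.2 — burden on accused; standard: the preponderance of the evidence (weight is at least 50).
    (f): 52 ≥ 50 [met]
    (g): 88 − 38 = 50 ≥ 50 [met]
  All elements met at the final stage.
With every stage satisfied, the accused prevails on this issue.
Per-issue: Issue I → accused; Issue II → accused. The prosecution must prevail on at least one issue; overall, the accused prevails.

accused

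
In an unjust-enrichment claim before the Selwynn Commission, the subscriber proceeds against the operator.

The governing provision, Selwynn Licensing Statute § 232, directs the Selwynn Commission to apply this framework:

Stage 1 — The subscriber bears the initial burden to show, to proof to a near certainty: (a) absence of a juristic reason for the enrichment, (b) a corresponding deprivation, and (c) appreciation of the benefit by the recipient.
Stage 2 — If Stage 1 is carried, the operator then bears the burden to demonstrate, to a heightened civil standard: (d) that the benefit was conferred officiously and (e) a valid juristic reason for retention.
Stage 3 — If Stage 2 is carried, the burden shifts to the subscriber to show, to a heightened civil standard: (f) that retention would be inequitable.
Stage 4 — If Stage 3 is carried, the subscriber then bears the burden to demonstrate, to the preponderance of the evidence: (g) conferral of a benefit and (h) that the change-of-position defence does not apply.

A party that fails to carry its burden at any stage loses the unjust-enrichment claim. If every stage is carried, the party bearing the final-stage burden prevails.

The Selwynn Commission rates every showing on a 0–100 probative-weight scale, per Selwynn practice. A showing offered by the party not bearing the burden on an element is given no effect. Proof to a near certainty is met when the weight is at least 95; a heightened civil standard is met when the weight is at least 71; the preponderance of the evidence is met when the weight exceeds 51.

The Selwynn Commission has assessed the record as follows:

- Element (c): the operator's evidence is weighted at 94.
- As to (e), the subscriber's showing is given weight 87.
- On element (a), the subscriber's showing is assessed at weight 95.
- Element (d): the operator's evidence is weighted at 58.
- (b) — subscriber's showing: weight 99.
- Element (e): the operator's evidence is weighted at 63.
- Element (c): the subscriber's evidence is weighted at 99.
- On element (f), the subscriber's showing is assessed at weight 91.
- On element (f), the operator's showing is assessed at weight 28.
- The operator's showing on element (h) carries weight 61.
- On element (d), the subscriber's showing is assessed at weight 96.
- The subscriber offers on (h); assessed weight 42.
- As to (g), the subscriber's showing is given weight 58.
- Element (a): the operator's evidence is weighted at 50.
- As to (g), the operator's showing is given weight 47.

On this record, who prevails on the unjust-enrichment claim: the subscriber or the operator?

subscriber

Stage 1 — burden on subscriber; standard: proof to a near certainty (weight is at least 95).
    (a): 95 (operator's 50 disregarded) ≥ 95 [met]
    (b): 99 ≥ 95 [met]
    (c): 99 (operator's 94 disregarded) ≥ 95 [met]
  All elements met. The burden passes to the operator.
Stage 2 — burden on operator; standard: a heightened civil standard (weight is at least 71).
    (d): 58 (subscriber's 96 disregarded) < 71 [not met]
    (e): 63 (subscriber's 87 disregarded) < 71 [not met]
  The operator does not carry Stage 2.
So the subscriber prevails.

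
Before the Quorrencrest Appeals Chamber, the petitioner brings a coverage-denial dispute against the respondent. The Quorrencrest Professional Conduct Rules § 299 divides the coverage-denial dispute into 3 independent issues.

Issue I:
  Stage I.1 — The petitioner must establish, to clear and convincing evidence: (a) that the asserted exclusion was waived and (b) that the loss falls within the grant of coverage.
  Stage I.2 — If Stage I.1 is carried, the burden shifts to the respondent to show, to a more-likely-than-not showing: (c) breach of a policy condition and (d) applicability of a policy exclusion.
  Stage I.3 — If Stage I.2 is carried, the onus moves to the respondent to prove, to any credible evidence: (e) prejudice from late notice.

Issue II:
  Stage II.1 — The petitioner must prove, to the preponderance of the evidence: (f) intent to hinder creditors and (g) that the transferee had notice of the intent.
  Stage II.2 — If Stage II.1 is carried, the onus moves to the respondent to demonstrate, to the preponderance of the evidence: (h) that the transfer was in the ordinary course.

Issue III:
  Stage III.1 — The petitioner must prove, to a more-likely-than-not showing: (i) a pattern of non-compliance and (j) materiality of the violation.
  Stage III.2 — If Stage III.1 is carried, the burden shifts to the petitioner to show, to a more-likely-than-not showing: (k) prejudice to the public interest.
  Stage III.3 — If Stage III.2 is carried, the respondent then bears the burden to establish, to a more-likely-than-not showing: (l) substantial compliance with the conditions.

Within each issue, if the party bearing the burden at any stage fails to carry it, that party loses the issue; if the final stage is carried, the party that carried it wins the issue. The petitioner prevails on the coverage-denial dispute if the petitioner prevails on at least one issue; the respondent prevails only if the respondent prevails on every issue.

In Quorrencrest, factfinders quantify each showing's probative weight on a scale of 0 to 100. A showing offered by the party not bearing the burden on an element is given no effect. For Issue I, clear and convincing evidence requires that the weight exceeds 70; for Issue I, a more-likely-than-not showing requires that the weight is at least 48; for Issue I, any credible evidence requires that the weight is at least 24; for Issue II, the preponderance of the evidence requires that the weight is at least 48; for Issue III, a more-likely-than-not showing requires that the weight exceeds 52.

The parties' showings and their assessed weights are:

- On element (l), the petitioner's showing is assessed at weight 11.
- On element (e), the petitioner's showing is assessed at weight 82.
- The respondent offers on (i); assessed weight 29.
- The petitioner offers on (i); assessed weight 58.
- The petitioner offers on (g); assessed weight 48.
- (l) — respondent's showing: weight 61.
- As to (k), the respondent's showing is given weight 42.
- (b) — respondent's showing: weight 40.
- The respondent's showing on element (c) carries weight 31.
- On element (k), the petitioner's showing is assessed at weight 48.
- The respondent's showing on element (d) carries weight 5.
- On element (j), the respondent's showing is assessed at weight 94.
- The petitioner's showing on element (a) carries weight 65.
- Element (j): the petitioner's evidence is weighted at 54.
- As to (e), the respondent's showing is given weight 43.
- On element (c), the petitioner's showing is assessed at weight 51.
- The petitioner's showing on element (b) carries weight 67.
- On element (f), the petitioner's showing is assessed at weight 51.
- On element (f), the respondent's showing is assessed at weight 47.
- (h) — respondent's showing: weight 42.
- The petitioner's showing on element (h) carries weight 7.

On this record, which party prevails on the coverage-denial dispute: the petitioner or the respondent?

— Issue I —
Stage I.1 (petitioner, clear and convincing evidence, weight exceeds 70): (a) 65 ≤ 70 — fails; (b) 67 (respondent's 40 disregarded) ≤ 70 — fails.
  Not every element is met, so the petitioner fails to carry Stage I.1.
So the respondent prevails on this issue.
— Issue II —
Stage II.1 (petitioner, the preponderance of the evidence, weight is at least 48): (f) 51 (respondent's 47 disregarded) ≥ 48 — meets; (g) 48 ≥ 48 — meets.
  Stage II.1 is satisfied; the onus moves to the respondent.
Stage II.2 (respondent, the preponderance of the evidence, weight is at least 48): (h) 42 (petitioner's 7 disregarded) < 48 — fails.
  Stage II.2 not carried; the respondent fails its burden.
So the petitioner prevails on this issue.
— Issue III —
Stage III.1 — burden on petitioner; standard: a more-likely-than-not showing (weight exceeds 52).
    (i): 58 (respondent's 29 disregarded) > 52 [met]
    (j): 54 (respondent's 94 disregarded) > 52 [met]
  Stage III.1 carried; the burden remains with the petitioner.
Stage III.2 — burden on petitioner; standard: a more-likely-than-not showing (weight exceeds 52).
    (k): 48 (respondent's 42 disregarded) ≤ 52 [not met]
  Stage III.2 not carried; the petitioner fails its burden.
So the respondent prevails on this issue.
Per-issue: Issue I → respondent; Issue II → petitioner; Issue III → respondent. The petitioner must prevail on at least one issue; overall, the petitioner prevails.

petitioner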